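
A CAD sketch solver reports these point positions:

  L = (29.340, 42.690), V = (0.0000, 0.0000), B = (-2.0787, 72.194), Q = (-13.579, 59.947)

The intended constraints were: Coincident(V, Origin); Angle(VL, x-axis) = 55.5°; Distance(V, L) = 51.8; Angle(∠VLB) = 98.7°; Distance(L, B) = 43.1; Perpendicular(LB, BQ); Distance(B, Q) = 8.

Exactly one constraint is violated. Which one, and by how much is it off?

Distance(B, Q) = 8 — off by 8.80.

V = (0.00, 0.00) ✓; VL at 55.50° ✓; |VL| = 51.80 ✓; ∠VLB = 98.70° ✓; |LB| = 43.10 ✓; ∠(LB, BQ) = 90.00° ✓; |BQ| = 16.80 ✗.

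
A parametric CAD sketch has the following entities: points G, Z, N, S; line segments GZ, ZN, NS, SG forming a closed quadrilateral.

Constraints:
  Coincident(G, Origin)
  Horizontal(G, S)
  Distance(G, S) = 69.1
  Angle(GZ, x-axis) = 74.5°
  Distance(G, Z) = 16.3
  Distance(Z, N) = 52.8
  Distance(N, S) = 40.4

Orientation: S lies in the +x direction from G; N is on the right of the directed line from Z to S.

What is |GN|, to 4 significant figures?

45.33

G is at the origin; G and S share the same y with |GS| = 69.1 and S in +x, so S = (69.1, 0). GZ runs at 74.5° with |GZ| = 16.3, so Z = (4.356, 15.71). N is determined by |ZN| = 52.8 and |NS| = 40.4 together: it lies at the intersection of circle(Z, 52.8) and circle(S, 40.4). With |ZS| = 66.62, the foot of the radical line on ZS is 41.98 from Z and the perpendicular offset is √(52.8² − 41.98²) = 32.02. Taking the right-of-ZS solution: N = (37.61, -25.31).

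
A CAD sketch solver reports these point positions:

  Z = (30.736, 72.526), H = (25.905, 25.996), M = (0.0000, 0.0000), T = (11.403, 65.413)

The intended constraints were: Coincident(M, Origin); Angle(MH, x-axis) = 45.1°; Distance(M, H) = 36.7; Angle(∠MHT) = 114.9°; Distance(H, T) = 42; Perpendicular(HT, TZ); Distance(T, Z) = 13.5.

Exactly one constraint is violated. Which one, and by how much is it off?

Distance(T, Z) = 13.5 — off by 7.10.

M = (0.00, 0.00) ✓; MH at 45.10° ✓; |MH| = 36.70 ✓; ∠MHT = 114.9° ✓; |HT| = 42.00 ✓; ∠(HT, TZ) = 90.00° ✓; |TZ| = 20.60 ✗.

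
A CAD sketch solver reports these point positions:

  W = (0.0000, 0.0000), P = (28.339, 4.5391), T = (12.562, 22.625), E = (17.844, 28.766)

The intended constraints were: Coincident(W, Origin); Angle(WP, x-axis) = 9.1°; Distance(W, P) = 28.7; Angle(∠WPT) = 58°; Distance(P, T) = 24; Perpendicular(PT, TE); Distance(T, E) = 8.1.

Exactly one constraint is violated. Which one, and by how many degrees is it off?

Perpendicular(PT, TE) — off by 8.20°.

W = (0.00, 0.00) ✓; WP at 9.100° ✓; |WP| = 28.70 ✓; ∠WPT = 58.00° ✓; |PT| = 24.00 ✓; ∠(PT, TE) = 81.80° ✗; |TE| = 8.100 ✓.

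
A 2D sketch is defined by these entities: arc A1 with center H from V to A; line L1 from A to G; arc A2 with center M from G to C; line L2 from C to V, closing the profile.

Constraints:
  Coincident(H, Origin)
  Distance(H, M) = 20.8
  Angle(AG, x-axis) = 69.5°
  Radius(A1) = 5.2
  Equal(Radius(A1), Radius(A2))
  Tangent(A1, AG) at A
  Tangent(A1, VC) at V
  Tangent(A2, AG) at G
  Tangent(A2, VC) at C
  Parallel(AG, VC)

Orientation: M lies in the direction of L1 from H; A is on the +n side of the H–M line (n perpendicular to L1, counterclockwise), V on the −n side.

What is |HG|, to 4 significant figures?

21.44

The slot axis is L1's direction at 69.5°, so u = (cos 69.5°, sin 69.5°) = (0.3502, 0.9367) and n = (−sin 69.5°, cos 69.5°) = (-0.9367, 0.3502). H is at the origin and M lies 20.8 along u from H, so M = 20.8·u = (7.284, 19.48). Tangency of A1 to both parallel lines with radius 5.2 puts A and V at H ± 5.2·n: A = (-4.871, 1.821), V = (4.871, -1.821). Equal radii place G and C the same way about M: G = M + 5.2·n = (2.414, 21.30), C = M − 5.2·n = (12.16, 17.66). Then |HG| = |G − H| = 21.44.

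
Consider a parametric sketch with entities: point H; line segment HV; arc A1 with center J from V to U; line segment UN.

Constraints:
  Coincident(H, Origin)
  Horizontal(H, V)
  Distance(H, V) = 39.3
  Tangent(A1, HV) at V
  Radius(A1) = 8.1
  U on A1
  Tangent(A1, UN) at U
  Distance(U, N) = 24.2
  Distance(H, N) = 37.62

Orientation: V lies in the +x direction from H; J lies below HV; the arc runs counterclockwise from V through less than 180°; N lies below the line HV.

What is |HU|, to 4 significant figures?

32.08

H is at the origin; H and V share the same y with |HV| = 39.3 and V on the +x side, so V = (39.30, 0.000). Tangency of A1 to HV means the radius JV is perpendicular to HV, so J = V + (0, -8.1) = (39.30, -8.100). Since JU ⟂ UN (tangency), |JN| = √(8.1² + 24.2²) = 25.52 regardless of where U sits on A1. So N lies on both circle(H, 37.62) and circle(J, 25.52); the below-HV intersection is N = (24.28, -28.73). U is the foot of the tangent from N: U = (31.58, -5.659).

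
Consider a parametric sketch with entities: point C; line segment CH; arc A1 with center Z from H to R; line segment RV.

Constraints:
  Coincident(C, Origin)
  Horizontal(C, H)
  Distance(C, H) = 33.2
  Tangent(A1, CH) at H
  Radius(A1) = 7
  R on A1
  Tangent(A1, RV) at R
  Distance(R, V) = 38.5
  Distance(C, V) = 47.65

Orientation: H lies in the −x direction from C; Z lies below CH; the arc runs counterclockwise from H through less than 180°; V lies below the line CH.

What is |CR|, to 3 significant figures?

40.6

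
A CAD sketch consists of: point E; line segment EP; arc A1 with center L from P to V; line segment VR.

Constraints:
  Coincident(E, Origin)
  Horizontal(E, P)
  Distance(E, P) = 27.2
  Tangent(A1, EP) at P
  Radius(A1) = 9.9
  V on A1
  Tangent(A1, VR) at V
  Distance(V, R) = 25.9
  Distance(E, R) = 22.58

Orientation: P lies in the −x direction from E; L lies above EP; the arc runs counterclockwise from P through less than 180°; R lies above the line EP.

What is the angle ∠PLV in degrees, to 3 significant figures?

47.8°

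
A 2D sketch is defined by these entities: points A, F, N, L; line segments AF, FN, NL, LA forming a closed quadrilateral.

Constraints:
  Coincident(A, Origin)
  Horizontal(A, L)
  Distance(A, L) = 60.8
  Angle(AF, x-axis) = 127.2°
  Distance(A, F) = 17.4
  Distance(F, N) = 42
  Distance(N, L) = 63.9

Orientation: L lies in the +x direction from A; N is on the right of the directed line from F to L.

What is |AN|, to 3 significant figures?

26.2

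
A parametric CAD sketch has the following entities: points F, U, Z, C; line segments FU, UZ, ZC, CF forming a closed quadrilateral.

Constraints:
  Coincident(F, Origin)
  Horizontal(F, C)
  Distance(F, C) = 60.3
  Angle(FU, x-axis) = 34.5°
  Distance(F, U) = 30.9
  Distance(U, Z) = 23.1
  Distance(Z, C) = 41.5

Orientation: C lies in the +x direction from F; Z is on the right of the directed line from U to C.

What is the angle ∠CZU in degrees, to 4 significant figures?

67.42°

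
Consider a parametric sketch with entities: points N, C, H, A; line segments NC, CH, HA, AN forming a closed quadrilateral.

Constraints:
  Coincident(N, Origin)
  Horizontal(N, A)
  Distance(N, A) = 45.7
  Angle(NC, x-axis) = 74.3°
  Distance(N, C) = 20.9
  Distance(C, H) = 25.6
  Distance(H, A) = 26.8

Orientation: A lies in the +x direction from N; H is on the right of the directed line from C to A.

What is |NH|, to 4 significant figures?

19.04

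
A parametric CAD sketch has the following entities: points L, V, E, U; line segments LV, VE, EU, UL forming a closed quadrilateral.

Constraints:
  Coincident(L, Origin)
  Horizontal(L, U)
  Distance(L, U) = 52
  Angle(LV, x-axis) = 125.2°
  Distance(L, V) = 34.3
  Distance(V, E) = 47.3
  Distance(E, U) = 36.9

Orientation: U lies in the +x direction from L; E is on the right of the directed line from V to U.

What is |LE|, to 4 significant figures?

15.73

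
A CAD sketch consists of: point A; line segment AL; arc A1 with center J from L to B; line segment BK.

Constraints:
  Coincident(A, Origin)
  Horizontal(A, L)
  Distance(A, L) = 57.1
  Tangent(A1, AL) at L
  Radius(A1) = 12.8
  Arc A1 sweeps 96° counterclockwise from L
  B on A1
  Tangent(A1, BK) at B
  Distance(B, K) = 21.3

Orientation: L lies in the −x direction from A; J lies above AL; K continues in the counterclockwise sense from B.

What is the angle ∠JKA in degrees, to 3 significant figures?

77.8°

A is at the origin; AL is horizontal with |AL| = 57.1 and L on the −x side, so L = (-57.1, 0.00). Since A1 is tangent to AL there, JL ⟂ AL, so J = L + (0, 12.8) = (-57.1, 12.8). On A1, L sits at bearing -90° from J; a 96° counterclockwise sweep puts B at bearing 6°, so B = J + 12.8·(cos 6°, sin 6°) = (-44.4, 14.1). The tangent condition forces JB to be normal to BK, so BK runs along (−sin 6°, cos 6°); with |BK| = 21.3, K = (-46.6, 35.3). Then cos ∠JKA = KJ·KA / (|KJ||KA|), giving 77.8°.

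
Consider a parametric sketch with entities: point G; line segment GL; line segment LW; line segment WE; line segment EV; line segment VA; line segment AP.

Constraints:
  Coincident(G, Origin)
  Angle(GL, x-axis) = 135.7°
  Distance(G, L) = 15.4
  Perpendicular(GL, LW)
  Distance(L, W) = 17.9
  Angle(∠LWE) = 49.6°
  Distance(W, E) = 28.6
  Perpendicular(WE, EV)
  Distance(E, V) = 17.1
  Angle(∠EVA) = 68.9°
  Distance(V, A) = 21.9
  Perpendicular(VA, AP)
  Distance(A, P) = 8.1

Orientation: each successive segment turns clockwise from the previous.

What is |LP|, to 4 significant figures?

11.98

G is at the origin; GL runs at 135.7° with length 15.4, so L = (-11.02, 10.76). The perpendicularity gives LW at right angles to GL, so LW runs at 45.70°; with |LW| = 17.9, W = (1.480, 23.57). ∠LWE = 49.6° gives WE at -84.70° from the x-axis; with |WE| = 28.6, E = (4.122, -4.911). WE is perpendicular to EV, so EV runs at -174.7°; with |EV| = 17.1, V = (-12.91, -6.491). ∠EVA = 68.9° gives VA at 74.20° from the x-axis; with |VA| = 21.9, A = (-6.942, 14.58). VA is perpendicular to AP, so AP runs at -15.80°; with |AP| = 8.1, P = (0.8518, 12.38). Then |LP| = |P − L| = 11.98.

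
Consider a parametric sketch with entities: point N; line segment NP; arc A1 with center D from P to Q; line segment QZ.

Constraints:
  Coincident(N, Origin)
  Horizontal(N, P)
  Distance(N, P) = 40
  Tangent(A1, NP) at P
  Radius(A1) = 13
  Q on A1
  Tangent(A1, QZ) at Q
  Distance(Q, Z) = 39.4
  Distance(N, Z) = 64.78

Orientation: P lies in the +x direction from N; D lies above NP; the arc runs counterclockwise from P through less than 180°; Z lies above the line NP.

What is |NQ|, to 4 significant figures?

54.99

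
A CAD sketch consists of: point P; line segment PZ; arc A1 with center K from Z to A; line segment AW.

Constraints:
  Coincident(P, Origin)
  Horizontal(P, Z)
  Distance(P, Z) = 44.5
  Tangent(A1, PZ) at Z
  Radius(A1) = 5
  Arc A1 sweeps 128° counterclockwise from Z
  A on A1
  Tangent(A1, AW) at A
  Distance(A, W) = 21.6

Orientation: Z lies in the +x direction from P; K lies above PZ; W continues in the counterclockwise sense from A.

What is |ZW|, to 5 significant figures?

26.787

P is at the origin; PZ is horizontal with |PZ| = 44.5 and Z on the +x side, so Z = (44.500, 0.0000). The tangent condition forces KZ to be normal to PZ, so K = Z + (0, 5) = (44.500, 5.0000). On A1, Z sits at bearing -90° from K; a 128° counterclockwise sweep puts A at bearing 38°, so A = K + 5.0·(cos 38°, sin 38°) = (48.440, 8.0783). A1 meets AW tangentially, so KA is at right angles to AW, so AW runs along (−sin 38°, cos 38°); with |AW| = 21.6, W = (35.142, 25.099). Then |ZW| = |W − Z| = 26.787.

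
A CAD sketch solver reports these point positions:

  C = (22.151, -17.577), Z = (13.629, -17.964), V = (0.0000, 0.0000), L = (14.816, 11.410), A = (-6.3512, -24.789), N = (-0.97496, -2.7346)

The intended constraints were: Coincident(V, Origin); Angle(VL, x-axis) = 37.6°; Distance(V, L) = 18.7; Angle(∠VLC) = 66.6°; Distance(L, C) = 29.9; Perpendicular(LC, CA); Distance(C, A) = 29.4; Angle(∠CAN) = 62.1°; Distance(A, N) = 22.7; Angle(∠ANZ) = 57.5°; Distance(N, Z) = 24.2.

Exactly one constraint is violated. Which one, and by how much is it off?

Distance(N, Z) = 24.2 — off by 3.10.

V = (0.00, 0.00) ✓; VL at 37.60° ✓; |VL| = 18.70 ✓; ∠VLC = 66.60° ✓; |LC| = 29.90 ✓; ∠(LC, CA) = 90.00° ✓; |CA| = 29.40 ✓; ∠CAN = 62.10° ✓; |AN| = 22.70 ✓; ∠ANZ = 57.50° ✓; |NZ| = 21.10 ✗.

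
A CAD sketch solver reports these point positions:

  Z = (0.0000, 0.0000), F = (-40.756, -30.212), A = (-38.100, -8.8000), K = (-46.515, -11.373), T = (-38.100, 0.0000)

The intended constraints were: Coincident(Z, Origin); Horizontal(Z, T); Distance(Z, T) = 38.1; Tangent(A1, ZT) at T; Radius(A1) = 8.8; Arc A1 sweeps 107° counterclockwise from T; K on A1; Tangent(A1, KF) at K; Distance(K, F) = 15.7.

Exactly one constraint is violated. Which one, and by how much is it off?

Distance(K, F) = 15.7 — off by 4.00.

Z = (0.00, 0.00) ✓; Z.y = 0.00, T.y = 0.00 ✓; |ZT| = 38.10 ✓; ∠(AT, TZ) = 90.00° ✓; |AT| = 8.800 ✓; bearing(A→K) − bearing(A→T) = 107.0° ✓; |AK| = 8.800 ✓; ∠(AK, KF) = 90.00° ✓; |KF| = 19.70 ✗.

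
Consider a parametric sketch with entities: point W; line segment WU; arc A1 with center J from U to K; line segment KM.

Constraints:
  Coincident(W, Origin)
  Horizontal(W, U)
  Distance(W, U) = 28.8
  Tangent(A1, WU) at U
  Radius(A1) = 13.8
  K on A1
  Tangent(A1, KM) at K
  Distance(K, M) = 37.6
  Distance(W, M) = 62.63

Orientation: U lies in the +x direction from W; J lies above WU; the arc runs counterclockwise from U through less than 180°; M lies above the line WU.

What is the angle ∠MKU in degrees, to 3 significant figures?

127°

Checks: |JK| = 13.80 ✓; ∠(JK, KM) = 90.00° ✓; |KM| = 37.60 ✓; |WM| = 62.63 ✓.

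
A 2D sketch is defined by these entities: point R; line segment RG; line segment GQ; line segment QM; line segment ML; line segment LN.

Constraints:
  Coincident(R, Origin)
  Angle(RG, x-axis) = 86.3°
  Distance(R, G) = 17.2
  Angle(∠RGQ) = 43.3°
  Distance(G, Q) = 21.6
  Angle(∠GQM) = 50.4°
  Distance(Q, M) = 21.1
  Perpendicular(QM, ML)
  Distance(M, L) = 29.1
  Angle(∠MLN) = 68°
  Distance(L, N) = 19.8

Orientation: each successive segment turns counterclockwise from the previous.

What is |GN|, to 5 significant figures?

12.124

R is at the origin; RG runs at 86.3° with length 17.2, so G = (1.1100, 17.164). ∠RGQ = 43.3° gives GQ at -137.00° from the x-axis; with |GQ| = 21.6, Q = (-14.687, 2.4330). ∠GQM = 50.4° gives QM at -7.4000° from the x-axis; with |QM| = 21.1, M = (6.2370, -0.28460). The perpendicularity gives ML at right angles to QM, so ML runs at 82.600°; with |ML| = 29.1, L = (9.9849, 28.573). ∠MLN = 68.0° gives LN at -165.40° from the x-axis; with |LN| = 19.8, N = (-9.1757, 23.582). Then |GN| = |N − G| = 12.124.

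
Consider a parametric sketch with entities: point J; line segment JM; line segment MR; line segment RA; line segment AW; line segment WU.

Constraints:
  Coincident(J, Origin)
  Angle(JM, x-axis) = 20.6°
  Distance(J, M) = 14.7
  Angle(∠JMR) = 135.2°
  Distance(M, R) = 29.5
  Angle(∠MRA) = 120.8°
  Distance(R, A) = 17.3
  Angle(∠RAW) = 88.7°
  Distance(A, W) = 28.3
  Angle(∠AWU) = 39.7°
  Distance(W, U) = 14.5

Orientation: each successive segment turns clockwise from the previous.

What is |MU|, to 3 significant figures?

24.3

∠RAW = 88.7° gives AW at -175° from the x-axis; with |AW| = 28.3, W = (14.5, -26.7). ∠AWU = 39.7° gives WU at 45.0° from the x-axis; with |WU| = 14.5, U = (24.7, -16.5). Then |MU| = |U − M| = 24.3.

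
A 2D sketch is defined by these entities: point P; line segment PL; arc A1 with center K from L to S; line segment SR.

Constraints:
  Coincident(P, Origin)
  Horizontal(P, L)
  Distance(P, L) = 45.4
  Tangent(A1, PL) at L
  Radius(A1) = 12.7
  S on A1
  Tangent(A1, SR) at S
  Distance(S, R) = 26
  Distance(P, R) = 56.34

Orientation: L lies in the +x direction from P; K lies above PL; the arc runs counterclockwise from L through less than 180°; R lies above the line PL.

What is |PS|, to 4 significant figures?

59.00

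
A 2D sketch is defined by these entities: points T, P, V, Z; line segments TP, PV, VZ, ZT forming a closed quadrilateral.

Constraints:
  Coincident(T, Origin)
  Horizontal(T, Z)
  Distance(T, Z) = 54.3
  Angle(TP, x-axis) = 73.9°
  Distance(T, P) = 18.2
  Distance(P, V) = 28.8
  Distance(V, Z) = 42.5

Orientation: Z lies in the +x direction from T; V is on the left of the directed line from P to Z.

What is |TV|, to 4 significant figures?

44.43

Checks: |PV| = 28.80 ✓; |VZ| = 42.50 ✓.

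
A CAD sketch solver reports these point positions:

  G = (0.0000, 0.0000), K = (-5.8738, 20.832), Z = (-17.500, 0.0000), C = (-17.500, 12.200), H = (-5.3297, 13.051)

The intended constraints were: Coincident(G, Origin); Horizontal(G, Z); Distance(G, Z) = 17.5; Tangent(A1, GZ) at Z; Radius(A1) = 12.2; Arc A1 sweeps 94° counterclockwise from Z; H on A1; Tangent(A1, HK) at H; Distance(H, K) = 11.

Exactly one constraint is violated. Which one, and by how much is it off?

Distance(H, K) = 11 — off by 3.20.

G = (0.00, 0.00) ✓; G.y = 0.00, Z.y = 0.00 ✓; |GZ| = 17.50 ✓; ∠(CZ, ZG) = 90.00° ✓; |CZ| = 12.20 ✓; bearing(C→H) − bearing(C→Z) = 94.00° ✓; |CH| = 12.20 ✓; ∠(CH, HK) = 90.00° ✓; |HK| = 7.800 ✗.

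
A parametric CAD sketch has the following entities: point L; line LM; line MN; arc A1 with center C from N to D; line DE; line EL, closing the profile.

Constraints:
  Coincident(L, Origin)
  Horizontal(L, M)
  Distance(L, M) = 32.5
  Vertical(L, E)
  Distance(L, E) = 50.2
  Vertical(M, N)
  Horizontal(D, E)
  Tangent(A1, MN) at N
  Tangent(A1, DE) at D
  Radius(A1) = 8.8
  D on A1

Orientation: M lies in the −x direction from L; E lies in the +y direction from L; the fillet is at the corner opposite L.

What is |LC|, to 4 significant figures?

47.70

L is at the origin; L and M share the same y with |LM| = 32.5 and M on the −x side, so M = (-32.50, 0.000). L and E share the same x with |LE| = 50.2 and E on the +y side, so E = (0.000, 50.20). The virtual corner opposite L is at (-32.50, 50.20). Since A1 is tangent to MN there, CN ⟂ MN and since A1 is tangent to DE there, CD ⟂ DE, with radius 8.8, so the center C sits 8.8 in from both sides at C = (-23.70, 41.40). Then |LC| = |C − L| = 47.70.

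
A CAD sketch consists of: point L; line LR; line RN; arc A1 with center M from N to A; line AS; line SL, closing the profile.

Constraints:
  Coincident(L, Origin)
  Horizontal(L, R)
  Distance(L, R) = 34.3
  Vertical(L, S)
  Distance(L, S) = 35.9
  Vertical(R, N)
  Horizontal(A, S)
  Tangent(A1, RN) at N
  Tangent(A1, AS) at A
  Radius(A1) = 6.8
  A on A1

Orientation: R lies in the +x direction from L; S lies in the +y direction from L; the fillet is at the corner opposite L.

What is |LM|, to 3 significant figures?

40.0

L is at the origin; L and R share the same y with |LR| = 34.3 and R on the +x side, so R = (34.3, 0.00). L and S share the same x with |LS| = 35.9 and S on the +y side, so S = (0.00, 35.9). The virtual corner opposite L is at (34.3, 35.9). Tangency of A1 to RN means the radius MN is perpendicular to RN and since A1 is tangent to AS there, MA ⟂ AS, with radius 6.8, so the center M sits 6.8 in from both sides at M = (27.5, 29.1). Then |LM| = |M − L| = 40.0.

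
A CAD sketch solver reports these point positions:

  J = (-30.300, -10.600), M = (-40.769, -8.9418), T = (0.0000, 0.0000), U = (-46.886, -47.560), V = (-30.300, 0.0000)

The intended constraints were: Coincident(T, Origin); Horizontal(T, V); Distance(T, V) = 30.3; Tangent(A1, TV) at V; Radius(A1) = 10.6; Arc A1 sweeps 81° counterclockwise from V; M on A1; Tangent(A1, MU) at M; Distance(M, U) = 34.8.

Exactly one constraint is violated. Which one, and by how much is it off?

Distance(M, U) = 34.8 — off by 4.30.

T = (0.00, 0.00) ✓; T.y = 0.00, V.y = 0.00 ✓; |TV| = 30.30 ✓; ∠(JV, VT) = 90.00° ✓; |JV| = 10.60 ✓; bearing(J→M) − bearing(J→V) = 81.00° ✓; |JM| = 10.60 ✓; ∠(JM, MU) = 90.00° ✓; |MU| = 39.10 ✗.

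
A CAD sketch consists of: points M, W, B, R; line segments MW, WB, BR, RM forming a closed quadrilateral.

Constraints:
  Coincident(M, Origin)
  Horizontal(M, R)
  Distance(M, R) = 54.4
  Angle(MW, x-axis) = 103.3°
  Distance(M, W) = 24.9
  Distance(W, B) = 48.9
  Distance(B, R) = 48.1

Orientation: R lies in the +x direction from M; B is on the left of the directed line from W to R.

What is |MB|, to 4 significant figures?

59.41

M is at the origin; MR is horizontal with |MR| = 54.4 and R in +x, so R = (54.4, 0). MW runs at 103.3° with |MW| = 24.9, so W = (-5.728, 24.23). B is determined by |WB| = 48.9 and |BR| = 48.1 together: it lies at the intersection of circle(W, 48.9) and circle(R, 48.1). With |WR| = 64.83, the foot of the radical line on WR is 33.01 from W and the perpendicular offset is √(48.9² − 33.01²) = 36.07. Taking the left-of-WR solution: B = (38.38, 45.35).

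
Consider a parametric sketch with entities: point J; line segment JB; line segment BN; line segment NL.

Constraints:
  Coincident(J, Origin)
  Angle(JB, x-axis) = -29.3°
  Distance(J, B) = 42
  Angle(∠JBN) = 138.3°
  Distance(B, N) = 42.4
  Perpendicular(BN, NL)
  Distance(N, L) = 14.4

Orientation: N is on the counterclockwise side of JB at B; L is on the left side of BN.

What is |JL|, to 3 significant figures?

75.0

J is at the origin; JB runs at -29.3° with length 42.0, so B = 42.0·(cos -29.3°, sin -29.3°) = (36.6, -20.6). ∠JBN = 138.3°, so BN runs at -29.3° + (180° − 138.3°) = 12.4° from the x-axis; with |BN| = 42.4, N = B + 42.4·(cos 12.4°, sin 12.4°) = (78.0, -11.4). BN ⟂ NL; with |NL| = 14.4 on the left of BN, L = N + 14.4·(-0.215, 0.977) = (74.9, 2.61). Then |JL| = |L − J| = 75.0.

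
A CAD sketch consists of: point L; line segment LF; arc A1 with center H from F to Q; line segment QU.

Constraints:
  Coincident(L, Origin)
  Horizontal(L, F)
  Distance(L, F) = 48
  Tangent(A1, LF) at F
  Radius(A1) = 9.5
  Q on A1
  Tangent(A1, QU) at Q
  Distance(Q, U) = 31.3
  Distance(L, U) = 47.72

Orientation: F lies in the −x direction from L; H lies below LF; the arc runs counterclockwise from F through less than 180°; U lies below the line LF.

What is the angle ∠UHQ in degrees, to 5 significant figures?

73.116°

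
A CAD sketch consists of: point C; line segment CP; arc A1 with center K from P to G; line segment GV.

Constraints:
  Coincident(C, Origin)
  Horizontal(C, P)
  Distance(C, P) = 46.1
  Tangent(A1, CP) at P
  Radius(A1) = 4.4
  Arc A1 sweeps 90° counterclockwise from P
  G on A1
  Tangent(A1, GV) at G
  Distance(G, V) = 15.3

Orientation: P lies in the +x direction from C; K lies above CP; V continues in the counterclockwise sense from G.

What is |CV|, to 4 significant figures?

54.21

On A1, P sits at bearing -90° from K; a 90° counterclockwise sweep puts G at bearing 0°, so G = K + 4.4·(cos 0°, sin 0°) = (50.50, 4.400). Tangency of A1 to GV means the radius KG is perpendicular to GV, so GV runs along (−sin 0°, cos 0°); with |GV| = 15.3, V = (50.50, 19.70). Then |CV| = |V − C| = 54.21.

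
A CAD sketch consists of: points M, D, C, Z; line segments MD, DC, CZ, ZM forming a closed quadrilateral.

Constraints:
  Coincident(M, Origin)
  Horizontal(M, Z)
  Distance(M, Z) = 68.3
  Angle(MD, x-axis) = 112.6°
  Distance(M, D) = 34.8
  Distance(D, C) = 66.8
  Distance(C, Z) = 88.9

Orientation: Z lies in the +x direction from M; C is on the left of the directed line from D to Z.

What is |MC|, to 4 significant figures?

87.23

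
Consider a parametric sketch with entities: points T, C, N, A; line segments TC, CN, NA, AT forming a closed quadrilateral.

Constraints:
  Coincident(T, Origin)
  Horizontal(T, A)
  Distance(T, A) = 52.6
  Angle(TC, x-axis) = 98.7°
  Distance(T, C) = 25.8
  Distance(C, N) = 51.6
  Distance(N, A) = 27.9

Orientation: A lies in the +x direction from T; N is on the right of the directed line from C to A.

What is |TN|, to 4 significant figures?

32.17

Checks: |CN| = 51.60 ✓; |NA| = 27.90 ✓.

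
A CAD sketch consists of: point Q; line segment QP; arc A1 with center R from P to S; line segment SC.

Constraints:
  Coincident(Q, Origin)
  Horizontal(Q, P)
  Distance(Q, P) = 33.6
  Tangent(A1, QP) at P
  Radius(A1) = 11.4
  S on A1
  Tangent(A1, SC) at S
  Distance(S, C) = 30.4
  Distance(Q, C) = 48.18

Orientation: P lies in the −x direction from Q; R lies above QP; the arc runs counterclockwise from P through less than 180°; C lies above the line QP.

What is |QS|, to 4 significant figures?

25.15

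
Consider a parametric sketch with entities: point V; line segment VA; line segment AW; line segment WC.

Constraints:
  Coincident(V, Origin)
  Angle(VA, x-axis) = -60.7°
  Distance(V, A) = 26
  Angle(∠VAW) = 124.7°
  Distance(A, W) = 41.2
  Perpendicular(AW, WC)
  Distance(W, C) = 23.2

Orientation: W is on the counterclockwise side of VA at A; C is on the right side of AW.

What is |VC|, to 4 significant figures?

71.58

V is at the origin; VA runs at -60.7° with length 26.0, so A = 26.0·(cos -60.7°, sin -60.7°) = (12.72, -22.67). ∠VAW = 124.7°, so AW runs at -60.7° + (180° − 124.7°) = -5.400° from the x-axis; with |AW| = 41.2, W = A + 41.2·(cos -5.400°, sin -5.400°) = (53.74, -26.55). AW is perpendicular to WC; with |WC| = 23.2 on the right of AW, C = W + 23.2·(-0.09411, -0.9956) = (51.56, -49.65). Then |VC| = |C − V| = 71.58.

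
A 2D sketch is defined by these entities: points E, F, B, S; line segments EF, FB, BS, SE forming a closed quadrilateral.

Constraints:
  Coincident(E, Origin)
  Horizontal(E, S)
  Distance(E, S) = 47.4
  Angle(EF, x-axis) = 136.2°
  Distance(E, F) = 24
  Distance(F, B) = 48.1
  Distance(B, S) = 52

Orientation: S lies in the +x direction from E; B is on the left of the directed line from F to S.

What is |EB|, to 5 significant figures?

49.914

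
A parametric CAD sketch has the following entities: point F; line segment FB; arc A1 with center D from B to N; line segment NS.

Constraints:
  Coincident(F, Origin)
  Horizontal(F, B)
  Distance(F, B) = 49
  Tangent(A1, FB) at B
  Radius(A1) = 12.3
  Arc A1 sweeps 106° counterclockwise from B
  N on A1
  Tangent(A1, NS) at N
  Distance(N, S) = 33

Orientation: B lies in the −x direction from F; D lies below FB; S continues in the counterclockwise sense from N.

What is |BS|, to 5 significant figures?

47.490

On A1, B sits at bearing 90° from D; a 106° counterclockwise sweep puts N at bearing 196°, so N = D + 12.3·(cos 196°, sin 196°) = (-60.824, -15.690). Since A1 is tangent to NS there, DN ⟂ NS, so NS runs along (−sin 196°, cos 196°); with |NS| = 33.0, S = (-51.727, -47.412). Then |BS| = |S − B| = 47.490.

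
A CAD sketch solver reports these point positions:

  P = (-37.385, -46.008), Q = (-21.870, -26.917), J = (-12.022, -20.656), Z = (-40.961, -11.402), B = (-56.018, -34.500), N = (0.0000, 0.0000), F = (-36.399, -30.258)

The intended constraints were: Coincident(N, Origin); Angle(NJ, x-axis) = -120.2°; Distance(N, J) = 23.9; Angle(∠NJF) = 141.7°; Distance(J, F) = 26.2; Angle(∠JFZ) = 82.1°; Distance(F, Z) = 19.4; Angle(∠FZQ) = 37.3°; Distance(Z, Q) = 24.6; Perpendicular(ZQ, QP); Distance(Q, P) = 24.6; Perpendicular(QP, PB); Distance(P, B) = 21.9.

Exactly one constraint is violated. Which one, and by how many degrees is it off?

Perpendicular(QP, PB) — off by 7.40°.

N = (0.00, 0.00) ✓; NJ at -120.2° ✓; |NJ| = 23.90 ✓; ∠NJF = 141.7° ✓; |JF| = 26.20 ✓; ∠JFZ = 82.10° ✓; |FZ| = 19.40 ✓; ∠FZQ = 37.30° ✓; |ZQ| = 24.60 ✓; ∠(ZQ, QP) = 90.00° ✓; |QP| = 24.60 ✓; ∠(QP, PB) = 82.60° ✗; |PB| = 21.90 ✓.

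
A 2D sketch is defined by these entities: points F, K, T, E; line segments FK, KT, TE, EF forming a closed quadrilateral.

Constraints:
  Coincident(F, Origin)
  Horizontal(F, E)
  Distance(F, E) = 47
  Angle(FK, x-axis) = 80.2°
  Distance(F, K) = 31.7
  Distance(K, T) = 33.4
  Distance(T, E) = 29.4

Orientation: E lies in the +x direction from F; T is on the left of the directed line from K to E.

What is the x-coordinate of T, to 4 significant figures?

38.66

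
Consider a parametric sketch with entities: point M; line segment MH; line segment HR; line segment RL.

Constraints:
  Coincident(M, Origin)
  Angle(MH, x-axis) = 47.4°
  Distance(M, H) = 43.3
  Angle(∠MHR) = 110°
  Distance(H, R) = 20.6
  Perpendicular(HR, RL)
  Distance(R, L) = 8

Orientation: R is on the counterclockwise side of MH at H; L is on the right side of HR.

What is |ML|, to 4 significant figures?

60.20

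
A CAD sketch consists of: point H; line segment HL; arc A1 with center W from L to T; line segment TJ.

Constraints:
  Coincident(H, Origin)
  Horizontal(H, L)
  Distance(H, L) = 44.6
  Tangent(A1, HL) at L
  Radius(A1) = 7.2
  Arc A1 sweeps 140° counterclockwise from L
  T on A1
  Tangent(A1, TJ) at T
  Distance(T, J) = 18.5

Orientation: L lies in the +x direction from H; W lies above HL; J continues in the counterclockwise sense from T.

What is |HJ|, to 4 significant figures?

42.83

On A1, L sits at bearing -90° from W; a 140° counterclockwise sweep puts T at bearing 50°, so T = W + 7.2·(cos 50°, sin 50°) = (49.23, 12.72). Tangency of A1 to TJ means the radius WT is perpendicular to TJ, so TJ runs along (−sin 50°, cos 50°); with |TJ| = 18.5, J = (35.06, 24.61). Then |HJ| = |J − H| = 42.83.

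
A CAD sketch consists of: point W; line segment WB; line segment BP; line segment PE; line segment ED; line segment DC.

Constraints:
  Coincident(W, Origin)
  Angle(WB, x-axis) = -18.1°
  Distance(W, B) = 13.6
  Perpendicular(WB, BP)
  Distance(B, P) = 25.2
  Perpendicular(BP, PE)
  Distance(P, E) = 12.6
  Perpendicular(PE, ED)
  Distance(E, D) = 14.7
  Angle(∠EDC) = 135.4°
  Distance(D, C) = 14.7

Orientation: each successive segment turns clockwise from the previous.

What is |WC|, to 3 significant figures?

11.3

W is at the origin; WB runs at -18.1° with length 13.6, so B = (12.9, -4.23). WB ⟂ BP, so BP runs at -108°; with |BP| = 25.2, P = (5.10, -28.2). BP is perpendicular to PE, so PE runs at 162°; with |PE| = 12.6, E = (-6.88, -24.3). PE is perpendicular to ED, so ED runs at 71.9°; with |ED| = 14.7, D = (-2.31, -10.3). ∠EDC = 135.4° gives DC at 27.3° from the x-axis; with |DC| = 14.7, C = (10.8, -3.55). Then |WC| = |C − W| = 11.3.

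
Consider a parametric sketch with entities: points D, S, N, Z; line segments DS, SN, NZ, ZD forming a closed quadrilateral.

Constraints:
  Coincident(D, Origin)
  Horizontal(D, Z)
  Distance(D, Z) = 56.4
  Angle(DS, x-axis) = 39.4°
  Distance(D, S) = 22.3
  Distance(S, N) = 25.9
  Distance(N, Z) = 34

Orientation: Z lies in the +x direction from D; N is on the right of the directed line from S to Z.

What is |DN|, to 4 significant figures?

26.47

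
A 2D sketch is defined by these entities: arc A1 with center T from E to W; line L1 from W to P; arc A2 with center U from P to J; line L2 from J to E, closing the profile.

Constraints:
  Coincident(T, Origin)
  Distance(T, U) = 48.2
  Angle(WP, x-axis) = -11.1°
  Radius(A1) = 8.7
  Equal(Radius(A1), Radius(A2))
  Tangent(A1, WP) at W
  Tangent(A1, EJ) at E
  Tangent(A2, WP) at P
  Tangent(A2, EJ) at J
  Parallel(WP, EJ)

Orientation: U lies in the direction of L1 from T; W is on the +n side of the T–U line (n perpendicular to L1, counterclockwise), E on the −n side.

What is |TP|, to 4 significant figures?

48.98

The slot axis is L1's direction at -11.1°, so u = (cos -11.1°, sin -11.1°) = (0.9813, -0.1925) and n = (−sin -11.1°, cos -11.1°) = (0.1925, 0.9813). T is at the origin and U lies 48.2 along u from T, so U = 48.2·u = (47.30, -9.280). Tangency of A1 to both parallel lines with radius 8.7 puts W and E at T ± 8.7·n: W = (1.675, 8.537), E = (-1.675, -8.537). Equal radii place P and J the same way about U: P = U + 8.7·n = (48.97, -0.7423), J = U − 8.7·n = (45.62, -17.82). Then |TP| = |P − T| = 48.98.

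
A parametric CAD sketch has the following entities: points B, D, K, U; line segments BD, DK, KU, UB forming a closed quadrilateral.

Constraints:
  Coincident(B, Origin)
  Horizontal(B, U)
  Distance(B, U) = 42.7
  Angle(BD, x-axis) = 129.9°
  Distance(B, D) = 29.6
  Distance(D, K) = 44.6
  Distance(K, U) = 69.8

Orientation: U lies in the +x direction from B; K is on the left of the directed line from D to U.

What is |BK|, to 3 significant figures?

59.8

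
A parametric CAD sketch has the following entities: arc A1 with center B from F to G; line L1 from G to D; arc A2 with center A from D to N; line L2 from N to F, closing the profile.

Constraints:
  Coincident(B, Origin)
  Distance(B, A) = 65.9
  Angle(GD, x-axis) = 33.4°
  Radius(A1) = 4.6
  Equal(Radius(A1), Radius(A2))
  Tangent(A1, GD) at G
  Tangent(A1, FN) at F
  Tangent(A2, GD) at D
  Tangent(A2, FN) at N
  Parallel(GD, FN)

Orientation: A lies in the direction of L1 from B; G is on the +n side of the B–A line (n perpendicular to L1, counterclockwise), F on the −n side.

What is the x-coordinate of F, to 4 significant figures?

2.532

The slot axis is L1's direction at 33.4°, so u = (cos 33.4°, sin 33.4°) = (0.8348, 0.5505) and n = (−sin 33.4°, cos 33.4°) = (-0.5505, 0.8348). B is at the origin and A lies 65.9 along u from B, so A = 65.9·u = (55.02, 36.28). Tangency of A1 to both parallel lines with radius 4.6 puts G and F at B ± 4.6·n: G = (-2.532, 3.840), F = (2.532, -3.840). So F.x = 2.532.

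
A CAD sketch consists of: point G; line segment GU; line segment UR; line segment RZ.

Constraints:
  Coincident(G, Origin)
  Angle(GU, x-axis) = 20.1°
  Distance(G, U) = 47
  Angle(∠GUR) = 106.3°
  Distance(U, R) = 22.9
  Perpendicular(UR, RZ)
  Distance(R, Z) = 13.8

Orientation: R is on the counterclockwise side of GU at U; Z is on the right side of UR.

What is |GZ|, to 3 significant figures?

69.1

∠GUR = 106.3°, so UR runs at 20.1° + (180° − 106.3°) = 93.8° from the x-axis; with |UR| = 22.9, R = U + 22.9·(cos 93.8°, sin 93.8°) = (42.6, 39.0). UR is perpendicular to RZ; with |RZ| = 13.8 on the right of UR, Z = R + 13.8·(0.998, 0.0663) = (56.4, 39.9). Then |GZ| = |Z − G| = 69.1.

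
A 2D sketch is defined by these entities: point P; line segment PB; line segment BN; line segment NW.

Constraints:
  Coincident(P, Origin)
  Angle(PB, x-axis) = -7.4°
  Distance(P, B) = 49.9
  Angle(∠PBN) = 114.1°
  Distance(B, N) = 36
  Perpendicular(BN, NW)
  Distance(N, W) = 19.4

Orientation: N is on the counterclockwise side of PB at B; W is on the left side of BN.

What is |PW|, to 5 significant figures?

62.146

∠PBN = 114.1°, so BN runs at -7.4° + (180° − 114.1°) = 58.500° from the x-axis; with |BN| = 36.0, N = B + 36.0·(cos 58.500°, sin 58.500°) = (68.294, 24.268). BN is perpendicular to NW; with |NW| = 19.4 on the left of BN, W = N + 19.4·(-0.85264, 0.52250) = (51.753, 34.405). Then |PW| = |W − P| = 62.146.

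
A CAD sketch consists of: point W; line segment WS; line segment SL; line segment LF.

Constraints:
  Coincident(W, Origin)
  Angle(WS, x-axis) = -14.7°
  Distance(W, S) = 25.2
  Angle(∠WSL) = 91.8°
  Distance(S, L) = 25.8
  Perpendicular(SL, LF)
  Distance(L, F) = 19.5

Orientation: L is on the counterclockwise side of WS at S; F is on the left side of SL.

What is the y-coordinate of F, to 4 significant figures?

23.88

∠WSL = 91.8°, so SL runs at -14.7° + (180° − 91.8°) = 73.50° from the x-axis; with |SL| = 25.8, L = S + 25.8·(cos 73.50°, sin 73.50°) = (31.70, 18.34). SL ⟂ LF; with |LF| = 19.5 on the left of SL, F = L + 19.5·(-0.9588, 0.2840) = (13.01, 23.88). So F.y = 23.88.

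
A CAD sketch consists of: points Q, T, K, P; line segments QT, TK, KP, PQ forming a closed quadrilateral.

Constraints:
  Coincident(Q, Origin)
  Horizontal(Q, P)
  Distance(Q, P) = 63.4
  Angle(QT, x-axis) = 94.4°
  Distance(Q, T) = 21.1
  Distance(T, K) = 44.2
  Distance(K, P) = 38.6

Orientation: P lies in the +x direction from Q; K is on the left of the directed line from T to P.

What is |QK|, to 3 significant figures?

52.0

Checks: |TK| = 44.20 ✓; |KP| = 38.60 ✓.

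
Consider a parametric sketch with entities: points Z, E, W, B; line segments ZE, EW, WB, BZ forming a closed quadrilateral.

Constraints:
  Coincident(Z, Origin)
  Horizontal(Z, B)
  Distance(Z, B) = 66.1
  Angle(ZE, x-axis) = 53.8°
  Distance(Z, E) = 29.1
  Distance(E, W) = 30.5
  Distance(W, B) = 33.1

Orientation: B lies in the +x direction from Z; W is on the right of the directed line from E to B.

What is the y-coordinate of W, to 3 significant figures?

-2.54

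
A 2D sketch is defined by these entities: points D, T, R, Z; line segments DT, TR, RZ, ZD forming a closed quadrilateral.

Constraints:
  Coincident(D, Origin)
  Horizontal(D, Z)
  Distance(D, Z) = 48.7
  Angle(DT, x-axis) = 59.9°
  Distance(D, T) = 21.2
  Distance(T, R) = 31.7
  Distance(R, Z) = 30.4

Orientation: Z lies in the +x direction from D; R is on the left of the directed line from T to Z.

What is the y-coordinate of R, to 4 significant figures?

29.24

Checks: |TR| = 31.70 ✓; |RZ| = 30.40 ✓.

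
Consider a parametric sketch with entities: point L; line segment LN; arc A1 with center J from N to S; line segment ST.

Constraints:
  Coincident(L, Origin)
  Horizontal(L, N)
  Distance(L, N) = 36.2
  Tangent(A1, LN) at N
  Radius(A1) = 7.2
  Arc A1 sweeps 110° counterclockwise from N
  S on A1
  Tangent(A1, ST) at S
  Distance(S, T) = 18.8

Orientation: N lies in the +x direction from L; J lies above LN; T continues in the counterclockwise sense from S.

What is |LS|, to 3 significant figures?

44.0

A1 meets LN tangentially, so JN is at right angles to LN, so J = N + (0, 7.2) = (36.2, 7.20). On A1, N sits at bearing -90° from J; a 110° counterclockwise sweep puts S at bearing 20°, so S = J + 7.2·(cos 20°, sin 20°) = (43.0, 9.66). Then |LS| = |S − L| = 44.0.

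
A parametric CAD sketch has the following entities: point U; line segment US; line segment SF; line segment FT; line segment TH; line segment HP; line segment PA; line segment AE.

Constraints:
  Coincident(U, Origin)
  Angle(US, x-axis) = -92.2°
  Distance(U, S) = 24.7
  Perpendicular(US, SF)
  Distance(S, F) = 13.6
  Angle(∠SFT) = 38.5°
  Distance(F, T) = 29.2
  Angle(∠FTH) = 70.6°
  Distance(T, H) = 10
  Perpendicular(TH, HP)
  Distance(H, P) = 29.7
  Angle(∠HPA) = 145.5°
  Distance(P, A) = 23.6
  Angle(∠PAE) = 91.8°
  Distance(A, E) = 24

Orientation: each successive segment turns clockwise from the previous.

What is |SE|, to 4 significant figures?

43.41

∠HPA = 145.5° gives PA at 162.4° from the x-axis; with |PA| = 23.6, A = (-39.01, -17.94). ∠PAE = 91.8° gives AE at 74.20° from the x-axis; with |AE| = 24.0, E = (-32.48, 5.154). Then |SE| = |E − S| = 43.41.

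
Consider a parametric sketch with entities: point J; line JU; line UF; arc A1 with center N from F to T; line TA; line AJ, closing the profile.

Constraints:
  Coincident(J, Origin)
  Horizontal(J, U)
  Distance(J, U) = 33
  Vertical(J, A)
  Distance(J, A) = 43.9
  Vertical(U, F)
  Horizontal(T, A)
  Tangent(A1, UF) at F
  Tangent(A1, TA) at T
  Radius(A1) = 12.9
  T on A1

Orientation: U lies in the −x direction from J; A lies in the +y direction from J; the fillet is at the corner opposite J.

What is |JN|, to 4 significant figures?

36.95

J and A share the same x with |JA| = 43.9 and A on the +y side, so A = (0.000, 43.90). The virtual corner opposite J is at (-33.00, 43.90). Tangency of A1 to UF means the radius NF is perpendicular to UF and A1 meets TA tangentially, so NT is at right angles to TA, with radius 12.9, so the center N sits 12.9 in from both sides at N = (-20.10, 31.00). Then |JN| = |N − J| = 36.95.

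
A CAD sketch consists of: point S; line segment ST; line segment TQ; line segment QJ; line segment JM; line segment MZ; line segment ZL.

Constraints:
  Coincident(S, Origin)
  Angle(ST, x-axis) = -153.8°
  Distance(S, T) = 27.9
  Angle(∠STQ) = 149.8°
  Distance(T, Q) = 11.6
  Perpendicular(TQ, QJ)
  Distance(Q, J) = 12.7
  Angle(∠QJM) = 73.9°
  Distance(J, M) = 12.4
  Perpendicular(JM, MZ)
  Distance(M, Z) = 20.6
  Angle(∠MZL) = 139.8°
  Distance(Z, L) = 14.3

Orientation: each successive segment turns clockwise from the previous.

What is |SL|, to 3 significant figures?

52.6

S is at the origin; ST runs at -153.8° with length 27.9, so T = (-25.0, -12.3). ∠STQ = 149.8° gives TQ at 176° from the x-axis; with |TQ| = 11.6, Q = (-36.6, -11.5). The perpendicularity gives QJ at right angles to TQ, so QJ runs at 86.0°; with |QJ| = 12.7, J = (-35.7, 1.16). ∠QJM = 73.9° gives JM at -20.1° from the x-axis; with |JM| = 12.4, M = (-24.1, -3.10). JM ⟂ MZ, so MZ runs at -110°; with |MZ| = 20.6, Z = (-31.2, -22.4). ∠MZL = 139.8° gives ZL at -150° from the x-axis; with |ZL| = 14.3, L = (-43.6, -29.5). Then |SL| = |L − S| = 52.6.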